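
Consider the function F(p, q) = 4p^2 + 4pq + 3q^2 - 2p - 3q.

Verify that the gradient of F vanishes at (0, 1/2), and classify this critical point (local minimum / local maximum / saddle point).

local minimum

∇F = (8p + 4q - 2, 4p + 6q - 3); substituting (0, 1/2) gives ∇F = (0, 0), so (0, 1/2) is indeed a critical point.
The Hessian of F is constant: H = [[8, 4], [4, 6]].
det(H) = 8·6 − 4² = 32.
det(H) > 0 and tr(H) = 14 > 0, so H is positive definite and the point is a local minimum.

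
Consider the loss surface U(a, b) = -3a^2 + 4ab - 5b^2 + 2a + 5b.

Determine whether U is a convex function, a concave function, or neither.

U is quadratic, so its Hessian is the constant matrix H = [[-6, 4], [4, -10]].
det(H) = 44, tr(H) = -16.
det(H) > 0 and tr(H) < 0, so H is negative definite everywhere: concave.

concave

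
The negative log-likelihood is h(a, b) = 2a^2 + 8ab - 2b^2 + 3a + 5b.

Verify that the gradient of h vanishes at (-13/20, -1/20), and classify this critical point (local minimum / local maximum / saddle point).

∇h = (4a + 8b + 3, 8a - 4b + 5); substituting (-13/20, -1/20) gives ∇h = (0, 0), so (-13/20, -1/20) is indeed a critical point.
The Hessian of h is constant: H = [[4, 8], [8, -4]].
det(H) = 4·(-4) − 8² = -80.
Since det(H) < 0, H is indefinite and the critical point is a saddle point.

saddle point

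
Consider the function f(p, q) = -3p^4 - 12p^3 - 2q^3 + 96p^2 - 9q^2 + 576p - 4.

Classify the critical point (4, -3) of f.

saddle point

The mixed partial ∂²f/∂p∂q is 0, so the Hessian at any point is diag(f_pp, f_qq) = diag(12(-3p^2 - 6p + 16), -6(2q + 3)).
At (4, -3): H = diag(-672, 18).
The eigenvalues have opposite signs, so H is indefinite: a saddle point.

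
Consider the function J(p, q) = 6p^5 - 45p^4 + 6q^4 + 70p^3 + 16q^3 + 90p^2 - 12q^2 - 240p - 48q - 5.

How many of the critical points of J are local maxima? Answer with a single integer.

2

J separates as a function of p plus a function of q, so ∇J=0 decouples.
∂J/∂p = 30(p - 4)(p - 2)(p - 1)(p + 1) = 0 at p ∈ {-1, 1, 2, 4}; ∂J/∂q = 24(q - 1)(q + 1)(q + 2) = 0 at q ∈ {-2, -1, 1}.
The Hessian is diagonal: diag(J_pp, J_qq). Second derivatives: J_pp(-1)=-900, J_pp(1)=180, J_pp(2)=-180, J_pp(4)=900; J_qq(-2)=72, J_qq(-1)=-48, J_qq(1)=144.
Local maxima occur where both diagonal entries negative: (-1, -1), (2, -1). Count: 2.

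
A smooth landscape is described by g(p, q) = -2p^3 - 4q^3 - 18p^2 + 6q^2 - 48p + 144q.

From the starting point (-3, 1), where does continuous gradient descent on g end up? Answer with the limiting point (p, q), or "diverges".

g is separable, so gradient descent decouples: p follows -∂g/∂p, q follows -∂g/∂q.
∂g/∂p = -6(p + 2)(p + 4); at p=-3 this is 6, so p decreases.
∂g/∂q = -12(q - 4)(q + 3); at q=1 this is 144, so q decreases.
p converges to its nearest critical value -4 (a local min of the p-part); q converges to -3. The iterate converges to (-4, -3).

(-4, -3)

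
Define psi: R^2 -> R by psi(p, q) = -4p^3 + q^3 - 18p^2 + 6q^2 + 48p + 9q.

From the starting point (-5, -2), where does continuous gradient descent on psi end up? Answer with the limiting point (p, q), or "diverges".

(-4, -1)

psi is separable, so gradient descent decouples: p follows -∂psi/∂p, q follows -∂psi/∂q.
∂psi/∂p = -12(p - 1)(p + 4); at p=-5 this is -72, so p increases.
∂psi/∂q = 3(q + 1)(q + 3); at q=-2 this is -3, so q increases.
p converges to its nearest critical value -4 (a local min of the p-part); q converges to -1. The iterate converges to (-4, -1).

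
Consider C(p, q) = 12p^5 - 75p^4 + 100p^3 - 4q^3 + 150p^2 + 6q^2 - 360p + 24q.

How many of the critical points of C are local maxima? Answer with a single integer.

2

C separates as a function of p plus a function of q, so ∇C=0 decouples.
∂C/∂p = 60(p - 3)(p - 2)(p - 1)(p + 1) = 0 at p ∈ {-1, 1, 2, 3}; ∂C/∂q = -12(q - 2)(q + 1) = 0 at q ∈ {-1, 2}.
The Hessian is diagonal: diag(C_pp, C_qq). Second derivatives: C_pp(-1)=-1440, C_pp(1)=240, C_pp(2)=-180, C_pp(3)=480; C_qq(-1)=36, C_qq(2)=-36.
Local maxima occur where both diagonal entries negative: (-1, 2), (2, 2). Count: 2.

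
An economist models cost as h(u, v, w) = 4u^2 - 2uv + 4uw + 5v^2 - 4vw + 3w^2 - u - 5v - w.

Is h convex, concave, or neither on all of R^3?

h is quadratic, so its Hessian is the constant matrix H = [[8, -2, 4], [-2, 10, -4], [4, -4, 6]].
Leading principal minors: 8, 76, 232.
All positive ⇒ H ≻ 0 ⇒ convex.

convex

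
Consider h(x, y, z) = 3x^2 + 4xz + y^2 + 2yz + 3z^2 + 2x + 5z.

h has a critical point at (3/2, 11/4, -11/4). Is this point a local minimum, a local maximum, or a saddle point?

local minimum

The Hessian is constant: H = [[6, 0, 4], [0, 2, 2], [4, 2, 6]].
Leading principal minors: Δ₁ = 6, Δ₂ = 12, Δ₃ = 16.
All leading minors are positive, so H is positive definite: a local minimum.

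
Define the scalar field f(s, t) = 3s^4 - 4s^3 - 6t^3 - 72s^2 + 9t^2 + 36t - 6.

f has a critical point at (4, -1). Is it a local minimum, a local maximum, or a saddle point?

local minimum

The mixed partial ∂²f/∂s∂t is 0, so the Hessian at any point is diag(f_ss, f_tt) = diag(12(3s^2 - 2s - 12), 18(-2t + 1)).
At (4, -1): H = diag(336, 54).
Both eigenvalues are positive, so H is positive definite: a local minimum.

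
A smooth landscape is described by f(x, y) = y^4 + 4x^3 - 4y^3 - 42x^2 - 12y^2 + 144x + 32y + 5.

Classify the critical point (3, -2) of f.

The mixed partial ∂²f/∂x∂y is 0, so the Hessian at any point is diag(f_xx, f_yy) = diag(12(2x - 7), 12(y^2 - 2y - 2)).
At (3, -2): H = diag(-12, 72).
The eigenvalues have opposite signs, so H is indefinite: a saddle point.

saddle point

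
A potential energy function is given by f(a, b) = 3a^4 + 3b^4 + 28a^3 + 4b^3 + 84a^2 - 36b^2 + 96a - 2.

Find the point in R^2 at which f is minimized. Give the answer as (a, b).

(-4, -3)

f(a,b) separates as P(a) + Q(b) − 2, so its minimum is min P + min Q − 2.
P'(a) = 12(a + 1)(a + 2)(a + 4) vanishes at a ∈ {-4, -2, -1}; Q'(b) = 12b(b - 2)(b + 3) vanishes at b ∈ {-3, 0, 2}.
Local minima of P (where P''>0): P(-4)=-64, P(-1)=-37. Local minima of Q: Q(-3)=-189, Q(2)=-64.
So the global minimum of f is P(-4) + Q(-3) − 2 = -64 − 189 − 2 = -255, attained at (-4, -3).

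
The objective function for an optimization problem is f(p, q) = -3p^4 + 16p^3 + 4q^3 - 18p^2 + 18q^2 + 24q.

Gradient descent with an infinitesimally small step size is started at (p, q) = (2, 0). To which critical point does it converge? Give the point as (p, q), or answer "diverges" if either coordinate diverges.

f is separable, so gradient descent decouples: p follows -∂f/∂p, q follows -∂f/∂q.
∂f/∂p = -12p(p - 3)(p - 1); at p=2 this is 24, so p decreases.
∂f/∂q = 12(q + 1)(q + 2); at q=0 this is 24, so q decreases.
p converges to its nearest critical value 1 (a local min of the p-part); q converges to -1. The iterate converges to (1, -1).

(1, -1)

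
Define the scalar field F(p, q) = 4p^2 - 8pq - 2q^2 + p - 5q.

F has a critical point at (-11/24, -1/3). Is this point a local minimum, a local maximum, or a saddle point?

saddle point

The Hessian of F is constant: H = [[8, -8], [-8, -4]].
det(H) = 8·(-4) − (-8)² = -96.
Since det(H) < 0, H is indefinite and the critical point is a saddle point.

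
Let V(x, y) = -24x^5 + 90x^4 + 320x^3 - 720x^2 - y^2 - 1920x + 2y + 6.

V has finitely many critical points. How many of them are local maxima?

V separates as a function of x plus a function of y, so ∇V=0 decouples.
∂V/∂x = -120(x - 4)(x - 2)(x + 1)(x + 2) = 0 at x ∈ {-2, -1, 2, 4}; ∂V/∂y = -2(y - 1) = 0 at y ∈ {1}.
The Hessian is diagonal: diag(V_xx, V_yy). Second derivatives: V_xx(-2)=2880, V_xx(-1)=-1800, V_xx(2)=2880, V_xx(4)=-7200; V_yy(1)=-2.
Local maxima occur where both diagonal entries negative: (-1, 1), (4, 1). Count: 2.

2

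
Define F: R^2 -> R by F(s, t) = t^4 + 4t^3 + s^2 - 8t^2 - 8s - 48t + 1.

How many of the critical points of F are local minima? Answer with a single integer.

2

F separates as a function of s plus a function of t, so ∇F=0 decouples.
∂F/∂s = 2(s - 4) = 0 at s ∈ {4}; ∂F/∂t = 4(t - 2)(t + 2)(t + 3) = 0 at t ∈ {-3, -2, 2}.
The Hessian is diagonal: diag(F_ss, F_tt). Second derivatives: F_ss(4)=2; F_tt(-3)=20, F_tt(-2)=-16, F_tt(2)=80.
Local minima occur where both diagonal entries positive: (4, -3), (4, 2). Count: 2.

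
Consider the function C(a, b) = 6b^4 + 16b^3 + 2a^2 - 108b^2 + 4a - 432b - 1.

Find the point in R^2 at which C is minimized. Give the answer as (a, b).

C(a,b) separates as P(a) + Q(b) − 1, so its minimum is min P + min Q − 1.
P'(a) = 4a + 4 vanishes at a ∈ {-1}; Q'(b) = 24(b - 3)(b + 2)(b + 3) vanishes at b ∈ {-3, -2, 3}.
Local minima of P (where P''>0): P(-1)=-2. Local minima of Q: Q(-3)=378, Q(3)=-1350.
So the global minimum of C is P(-1) + Q(3) − 1 = -2 − 1350 − 1 = -1353, attained at (-1, 3).

(-1, 3)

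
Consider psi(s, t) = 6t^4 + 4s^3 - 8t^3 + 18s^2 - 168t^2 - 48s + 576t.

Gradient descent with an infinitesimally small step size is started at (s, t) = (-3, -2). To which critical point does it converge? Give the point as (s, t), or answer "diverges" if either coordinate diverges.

psi is separable, so gradient descent decouples: s follows -∂psi/∂s, t follows -∂psi/∂t.
∂psi/∂s = 12(s - 1)(s + 4); at s=-3 this is -48, so s increases.
∂psi/∂t = 24(t - 3)(t - 2)(t + 4); at t=-2 this is 960, so t decreases.
s converges to its nearest critical value 1 (a local min of the s-part); t converges to -4. The iterate converges to (1, -4).

(1, -4)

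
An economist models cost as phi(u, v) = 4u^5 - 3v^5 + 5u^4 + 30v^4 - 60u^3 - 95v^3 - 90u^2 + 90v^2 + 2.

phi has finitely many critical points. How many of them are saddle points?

phi separates as a function of u plus a function of v, so ∇phi=0 decouples.
∂phi/∂u = 20u(u - 3)(u + 1)(u + 3) = 0 at u ∈ {-3, -1, 0, 3}; ∂phi/∂v = -15v(v - 4)(v - 3)(v - 1) = 0 at v ∈ {0, 1, 3, 4}.
The Hessian is diagonal: diag(phi_uu, phi_vv). Second derivatives: phi_uu(-3)=-720, phi_uu(-1)=160, phi_uu(0)=-180, phi_uu(3)=1440; phi_vv(0)=180, phi_vv(1)=-90, phi_vv(3)=90, phi_vv(4)=-180.
Saddle points occur where the two diagonal entries have opposite signs: (-3, 0), (-3, 3), (-1, 1), (-1, 4), (0, 0), (0, 3), (3, 1), (3, 4). Count: 8.

8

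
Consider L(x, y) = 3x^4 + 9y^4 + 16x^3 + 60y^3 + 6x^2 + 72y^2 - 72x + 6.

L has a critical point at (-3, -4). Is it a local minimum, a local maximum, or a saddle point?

local minimum

The mixed partial ∂²L/∂x∂y is 0, so the Hessian at any point is diag(L_xx, L_yy) = diag(12(3x^2 + 8x + 1), 36(3y^2 + 10y + 4)).
At (-3, -4): H = diag(48, 432).
Both eigenvalues are positive, so H is positive definite: a local minimum.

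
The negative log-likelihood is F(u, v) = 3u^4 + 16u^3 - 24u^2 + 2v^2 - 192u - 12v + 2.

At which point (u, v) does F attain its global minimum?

(2, 3)

F(u,v) separates as P(u) + Q(v) + 2, so its minimum is min P + min Q + 2.
P'(u) = 12(u - 2)(u + 2)(u + 4) vanishes at u ∈ {-4, -2, 2}; Q'(v) = 4v - 12 vanishes at v ∈ {3}.
Local minima of P (where P''>0): P(-4)=128, P(2)=-304. Local minima of Q: Q(3)=-18.
So the global minimum of F is P(2) + Q(3) + 2 = -304 − 18 + 2 = -320, attained at (2, 3).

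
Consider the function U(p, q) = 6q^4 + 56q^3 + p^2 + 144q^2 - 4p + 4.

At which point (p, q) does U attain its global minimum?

U(p,q) separates as A(p) + B(q) + 4, so its minimum is min A + min B + 4.
A'(p) = 2p - 4 vanishes at p ∈ {2}; B'(q) = 24q(q + 3)(q + 4) vanishes at q ∈ {-4, -3, 0}.
Local minima of A (where A''>0): A(2)=-4. Local minima of B: B(-4)=256, B(0)=0.
So the global minimum of U is A(2) + B(0) + 4 = -4 + 0 + 4 = 0, attained at (2, 0).

(2, 0)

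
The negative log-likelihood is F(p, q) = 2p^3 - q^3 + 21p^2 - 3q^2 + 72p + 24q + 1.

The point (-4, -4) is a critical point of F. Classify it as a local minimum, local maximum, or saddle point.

saddle point

The mixed partial ∂²F/∂p∂q is 0, so the Hessian at any point is diag(F_pp, F_qq) = diag(6(2p + 7), -6(q + 1)).
At (-4, -4): H = diag(-6, 18).
The eigenvalues have opposite signs, so H is indefinite: a saddle point.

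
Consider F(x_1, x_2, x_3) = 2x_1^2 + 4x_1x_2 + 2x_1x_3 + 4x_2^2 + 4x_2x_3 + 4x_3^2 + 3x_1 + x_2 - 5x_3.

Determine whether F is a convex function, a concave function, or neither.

F is quadratic, so its Hessian is the constant matrix H = [[4, 4, 2], [4, 8, 4], [2, 4, 8]].
Leading principal minors: 4, 16, 96.
All positive ⇒ H ≻ 0 ⇒ convex.

convex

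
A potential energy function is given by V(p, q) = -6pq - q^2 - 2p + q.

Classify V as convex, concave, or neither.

neither

V is quadratic, so its Hessian is the constant matrix H = [[0, -6], [-6, -2]].
det(H) = -36, tr(H) = -2.
det(H) < 0, so H is indefinite: neither convex nor concave.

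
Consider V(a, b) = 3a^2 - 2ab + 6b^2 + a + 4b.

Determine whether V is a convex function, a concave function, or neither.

convex

V is quadratic, so its Hessian is the constant matrix H = [[6, -2], [-2, 12]].
det(H) = 68, tr(H) = 18.
det(H) > 0 and tr(H) > 0, so H is positive definite everywhere: convex.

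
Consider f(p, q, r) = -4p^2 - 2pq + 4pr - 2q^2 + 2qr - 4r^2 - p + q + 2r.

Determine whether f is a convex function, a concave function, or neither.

concave

f is quadratic, so its Hessian is the constant matrix H = [[-8, -2, 4], [-2, -4, 2], [4, 2, -8]].
Leading principal minors: -8, 28, -160.
Signs alternate −, +, − ⇒ H ≺ 0 ⇒ concave.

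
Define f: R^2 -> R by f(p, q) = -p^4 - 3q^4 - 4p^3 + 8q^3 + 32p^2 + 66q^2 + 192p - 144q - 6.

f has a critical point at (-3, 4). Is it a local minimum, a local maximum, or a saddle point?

saddle point

The mixed partial ∂²f/∂p∂q is 0, so the Hessian at any point is diag(f_pp, f_qq) = diag(4(-3p^2 - 6p + 16), 12(-3q^2 + 4q + 11)).
At (-3, 4): H = diag(28, -252).
The eigenvalues have opposite signs, so H is indefinite: a saddle point.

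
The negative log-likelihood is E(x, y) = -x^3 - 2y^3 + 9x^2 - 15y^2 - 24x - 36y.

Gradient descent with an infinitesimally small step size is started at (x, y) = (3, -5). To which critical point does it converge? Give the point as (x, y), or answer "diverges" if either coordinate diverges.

(2, -3)

E is separable, so gradient descent decouples: x follows -∂E/∂x, y follows -∂E/∂y.
∂E/∂x = -3(x - 4)(x - 2); at x=3 this is 3, so x decreases.
∂E/∂y = -6(y + 2)(y + 3); at y=-5 this is -36, so y increases.
x converges to its nearest critical value 2 (a local min of the x-part); y converges to -3. The iterate converges to (2, -3).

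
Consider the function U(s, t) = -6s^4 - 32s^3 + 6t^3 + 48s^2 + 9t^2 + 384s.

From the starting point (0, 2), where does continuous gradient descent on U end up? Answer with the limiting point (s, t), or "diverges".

(-2, 0)

U is separable, so gradient descent decouples: s follows -∂U/∂s, t follows -∂U/∂t.
∂U/∂s = -24(s - 2)(s + 2)(s + 4); at s=0 this is 384, so s decreases.
∂U/∂t = 18t(t + 1); at t=2 this is 108, so t decreases.
s converges to its nearest critical value -2 (a local min of the s-part); t converges to 0. The iterate converges to (-2, 0).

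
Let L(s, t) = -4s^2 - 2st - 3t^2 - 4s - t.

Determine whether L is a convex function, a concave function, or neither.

L is quadratic, so its Hessian is the constant matrix H = [[-8, -2], [-2, -6]].
det(H) = 44, tr(H) = -14.
det(H) > 0 and tr(H) < 0, so H is negative definite everywhere: concave.

concave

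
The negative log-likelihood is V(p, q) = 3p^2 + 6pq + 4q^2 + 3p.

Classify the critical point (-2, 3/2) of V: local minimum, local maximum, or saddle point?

local minimum

The Hessian of V is constant: H = [[6, 6], [6, 8]].
det(H) = 6·8 − 6² = 12.
det(H) > 0 and tr(H) = 14 > 0, so H is positive definite and the point is a local minimum.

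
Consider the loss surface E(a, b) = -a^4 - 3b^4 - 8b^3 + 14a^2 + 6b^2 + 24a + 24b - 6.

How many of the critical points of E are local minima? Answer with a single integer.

E separates as a function of a plus a function of b, so ∇E=0 decouples.
∂E/∂a = -4(a - 3)(a + 1)(a + 2) = 0 at a ∈ {-2, -1, 3}; ∂E/∂b = -12(b - 1)(b + 1)(b + 2) = 0 at b ∈ {-2, -1, 1}.
The Hessian is diagonal: diag(E_aa, E_bb). Second derivatives: E_aa(-2)=-20, E_aa(-1)=16, E_aa(3)=-80; E_bb(-2)=-36, E_bb(-1)=24, E_bb(1)=-72.
Local minima occur where both diagonal entries positive: (-1, -1). Count: 1.

1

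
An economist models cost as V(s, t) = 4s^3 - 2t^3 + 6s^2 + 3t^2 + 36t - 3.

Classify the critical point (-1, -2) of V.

The mixed partial ∂²V/∂s∂t is 0, so the Hessian at any point is diag(V_ss, V_tt) = diag(12(2s + 1), 6(-2t + 1)).
At (-1, -2): H = diag(-12, 30).
The eigenvalues have opposite signs, so H is indefinite: a saddle point.

saddle point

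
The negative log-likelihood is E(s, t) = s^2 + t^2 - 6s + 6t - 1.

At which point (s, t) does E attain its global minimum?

(3, -3)

E(s,t) separates as P(s) + Q(t) − 1, so its minimum is min P + min Q − 1.
P'(s) = 2s - 6 vanishes at s ∈ {3}; Q'(t) = 2(t + 3) vanishes at t ∈ {-3}.
Local minima of P (where P''>0): P(3)=-9. Local minima of Q: Q(-3)=-9.
So the global minimum of E is P(3) + Q(-3) − 1 = -9 − 9 − 1 = -19, attained at (3, -3).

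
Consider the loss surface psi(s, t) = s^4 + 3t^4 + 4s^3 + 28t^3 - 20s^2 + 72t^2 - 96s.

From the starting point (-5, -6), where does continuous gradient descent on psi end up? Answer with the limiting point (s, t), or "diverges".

psi is separable, so gradient descent decouples: s follows -∂psi/∂s, t follows -∂psi/∂t.
∂psi/∂s = 4(s - 3)(s + 2)(s + 4); at s=-5 this is -96, so s increases.
∂psi/∂t = 12t(t + 3)(t + 4); at t=-6 this is -432, so t increases.
s converges to its nearest critical value -4 (a local min of the s-part); t converges to -4. The iterate converges to (-4, -4).

(-4, -4)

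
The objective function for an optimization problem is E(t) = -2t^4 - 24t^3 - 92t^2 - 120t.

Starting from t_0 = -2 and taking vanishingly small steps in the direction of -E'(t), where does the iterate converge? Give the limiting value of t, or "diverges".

E'(t) = -8(t + 1)(t + 3)(t + 5), so E'(-2) = 24.
Gradient descent moves in the -E' direction, i.e. t is decreasing.
The nearest critical point in that direction is t = -3, where E'' = 32 > 0 (a local minimum). The iterate converges there.

-3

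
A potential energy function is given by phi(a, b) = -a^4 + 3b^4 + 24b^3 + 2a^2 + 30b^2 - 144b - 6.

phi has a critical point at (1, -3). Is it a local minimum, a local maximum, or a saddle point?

local maximum

The mixed partial ∂²phi/∂a∂b is 0, so the Hessian at any point is diag(phi_aa, phi_bb) = diag(4(-3a^2 + 1), 12(3b^2 + 12b + 5)).
At (1, -3): H = diag(-8, -48).
Both eigenvalues are negative, so H is negative definite: a local maximum.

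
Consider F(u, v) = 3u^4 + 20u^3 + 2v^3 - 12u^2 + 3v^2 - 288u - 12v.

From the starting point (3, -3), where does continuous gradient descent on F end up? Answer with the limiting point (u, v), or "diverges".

diverges

F is separable, so gradient descent decouples: u follows -∂F/∂u, v follows -∂F/∂v.
∂F/∂u = 12(u - 2)(u + 3)(u + 4); at u=3 this is 504, so u decreases.
∂F/∂v = 6(v - 1)(v + 2); at v=-3 this is 24, so v decreases.
The v-coordinate has no critical point in that direction and runs off to infinity.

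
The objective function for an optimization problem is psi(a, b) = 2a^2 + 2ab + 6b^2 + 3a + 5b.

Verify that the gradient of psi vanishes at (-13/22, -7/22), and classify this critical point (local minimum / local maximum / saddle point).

local minimum

∇psi = (4a + 2b + 3, 2a + 12b + 5); substituting (-13/22, -7/22) gives ∇psi = (0, 0), so (-13/22, -7/22) is indeed a critical point.
The Hessian of psi is constant: H = [[4, 2], [2, 12]].
det(H) = 4·12 − 2² = 44.
det(H) > 0 and tr(H) = 16 > 0, so H is positive definite and the point is a local minimum.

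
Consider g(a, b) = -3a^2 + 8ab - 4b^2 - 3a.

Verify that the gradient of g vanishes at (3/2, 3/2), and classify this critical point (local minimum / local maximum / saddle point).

saddle point

∇g = (-6a + 8b - 3, 8a - 8b); substituting (3/2, 3/2) gives ∇g = (0, 0), so (3/2, 3/2) is indeed a critical point.
The Hessian of g is constant: H = [[-6, 8], [8, -8]].
det(H) = (-6)·(-8) − 8² = -16.
Since det(H) < 0, H is indefinite and the critical point is a saddle point.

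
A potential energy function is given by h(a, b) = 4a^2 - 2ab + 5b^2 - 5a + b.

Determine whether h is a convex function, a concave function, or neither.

convex

h is quadratic, so its Hessian is the constant matrix H = [[8, -2], [-2, 10]].
det(H) = 76, tr(H) = 18.
det(H) > 0 and tr(H) > 0, so H is positive definite everywhere: convex.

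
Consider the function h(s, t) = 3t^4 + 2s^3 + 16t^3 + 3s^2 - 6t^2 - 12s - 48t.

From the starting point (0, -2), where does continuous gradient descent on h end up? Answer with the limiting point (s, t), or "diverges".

(1, -4)

h is separable, so gradient descent decouples: s follows -∂h/∂s, t follows -∂h/∂t.
∂h/∂s = 6(s - 1)(s + 2); at s=0 this is -12, so s increases.
∂h/∂t = 12(t - 1)(t + 1)(t + 4); at t=-2 this is 72, so t decreases.
s converges to its nearest critical value 1 (a local min of the s-part); t converges to -4. The iterate converges to (1, -4).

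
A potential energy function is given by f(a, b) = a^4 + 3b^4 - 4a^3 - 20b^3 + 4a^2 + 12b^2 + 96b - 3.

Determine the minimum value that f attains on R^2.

f(a,b) separates as P(a) + Q(b) − 3, so its minimum is min P + min Q − 3.
P'(a) = 4a(a - 2)(a - 1) vanishes at a ∈ {0, 1, 2}; Q'(b) = 12(b - 4)(b - 2)(b + 1) vanishes at b ∈ {-1, 2, 4}.
Local minima of P (where P''>0): P(0)=0, P(2)=0. Local minima of Q: Q(-1)=-61, Q(4)=64.
So the global minimum of f is P(0) + Q(-1) − 3 = 0 − 61 − 3 = -64, attained at (0, -1).

-64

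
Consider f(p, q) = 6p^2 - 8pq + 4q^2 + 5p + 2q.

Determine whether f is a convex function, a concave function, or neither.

f is quadratic, so its Hessian is the constant matrix H = [[12, -8], [-8, 8]].
det(H) = 32, tr(H) = 20.
det(H) > 0 and tr(H) > 0, so H is positive definite everywhere: convex.

convex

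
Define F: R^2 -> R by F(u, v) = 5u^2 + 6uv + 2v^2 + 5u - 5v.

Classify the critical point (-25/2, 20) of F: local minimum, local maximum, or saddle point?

local minimum

The Hessian of F is constant: H = [[10, 6], [6, 4]].
det(H) = 10·4 − 6² = 4.
det(H) > 0 and tr(H) = 14 > 0, so H is positive definite and the point is a local minimum.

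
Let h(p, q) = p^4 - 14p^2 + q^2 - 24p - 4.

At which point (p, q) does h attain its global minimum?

(3, 0)

h(p,q) separates as A(p) + B(q) − 4, so its minimum is min A + min B − 4.
A'(p) = 4(p - 3)(p + 1)(p + 2) vanishes at p ∈ {-2, -1, 3}; B'(q) = 2q vanishes at q ∈ {0}.
Local minima of A (where A''>0): A(-2)=8, A(3)=-117. Local minima of B: B(0)=0.
So the global minimum of h is A(3) + B(0) − 4 = -117 + 0 − 4 = -121, attained at (3, 0).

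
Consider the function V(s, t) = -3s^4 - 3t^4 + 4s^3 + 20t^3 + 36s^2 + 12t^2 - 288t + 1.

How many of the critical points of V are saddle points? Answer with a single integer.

V separates as a function of s plus a function of t, so ∇V=0 decouples.
∂V/∂s = -12s(s - 3)(s + 2) = 0 at s ∈ {-2, 0, 3}; ∂V/∂t = -12(t - 4)(t - 3)(t + 2) = 0 at t ∈ {-2, 3, 4}.
The Hessian is diagonal: diag(V_ss, V_tt). Second derivatives: V_ss(-2)=-120, V_ss(0)=72, V_ss(3)=-180; V_tt(-2)=-360, V_tt(3)=60, V_tt(4)=-72.
Saddle points occur where the two diagonal entries have opposite signs: (-2, 3), (0, -2), (0, 4), (3, 3). Count: 4.

4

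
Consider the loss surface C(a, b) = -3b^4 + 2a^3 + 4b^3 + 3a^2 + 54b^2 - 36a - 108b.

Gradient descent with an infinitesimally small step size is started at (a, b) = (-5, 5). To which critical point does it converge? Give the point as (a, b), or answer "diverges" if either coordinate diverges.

diverges

C is separable, so gradient descent decouples: a follows -∂C/∂a, b follows -∂C/∂b.
∂C/∂a = 6(a - 2)(a + 3); at a=-5 this is 84, so a decreases.
∂C/∂b = -12(b - 3)(b - 1)(b + 3); at b=5 this is -768, so b increases.
The a-coordinate has no critical point in that direction and runs off to infinity.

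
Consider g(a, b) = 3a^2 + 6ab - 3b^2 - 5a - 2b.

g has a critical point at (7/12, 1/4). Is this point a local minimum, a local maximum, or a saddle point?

The Hessian of g is constant: H = [[6, 6], [6, -6]].
det(H) = 6·(-6) − 6² = -72.
Since det(H) < 0, H is indefinite and the critical point is a saddle point.

saddle point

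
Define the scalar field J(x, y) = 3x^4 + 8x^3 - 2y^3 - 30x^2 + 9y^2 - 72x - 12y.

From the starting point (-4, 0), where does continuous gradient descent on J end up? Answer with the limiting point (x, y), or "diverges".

J is separable, so gradient descent decouples: x follows -∂J/∂x, y follows -∂J/∂y.
∂J/∂x = 12(x - 2)(x + 1)(x + 3); at x=-4 this is -216, so x increases.
∂J/∂y = -6(y - 2)(y - 1); at y=0 this is -12, so y increases.
x converges to its nearest critical value -3 (a local min of the x-part); y converges to 1. The iterate converges to (-3, 1).

(-3, 1)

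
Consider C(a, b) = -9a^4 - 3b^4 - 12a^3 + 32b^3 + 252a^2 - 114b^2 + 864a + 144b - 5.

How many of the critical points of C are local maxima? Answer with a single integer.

4

C separates as a function of a plus a function of b, so ∇C=0 decouples.
∂C/∂a = -36(a - 4)(a + 2)(a + 3) = 0 at a ∈ {-3, -2, 4}; ∂C/∂b = -12(b - 4)(b - 3)(b - 1) = 0 at b ∈ {1, 3, 4}.
The Hessian is diagonal: diag(C_aa, C_bb). Second derivatives: C_aa(-3)=-252, C_aa(-2)=216, C_aa(4)=-1512; C_bb(1)=-72, C_bb(3)=24, C_bb(4)=-36.
Local maxima occur where both diagonal entries negative: (-3, 1), (-3, 4), (4, 1), (4, 4). Count: 4.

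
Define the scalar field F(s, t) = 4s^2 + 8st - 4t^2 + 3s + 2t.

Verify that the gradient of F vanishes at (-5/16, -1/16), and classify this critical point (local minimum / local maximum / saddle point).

∇F = (8s + 8t + 3, 8s - 8t + 2); substituting (-5/16, -1/16) gives ∇F = (0, 0), so (-5/16, -1/16) is indeed a critical point.
The Hessian of F is constant: H = [[8, 8], [8, -8]].
det(H) = 8·(-8) − 8² = -128.
Since det(H) < 0, H is indefinite and the critical point is a saddle point.

saddle point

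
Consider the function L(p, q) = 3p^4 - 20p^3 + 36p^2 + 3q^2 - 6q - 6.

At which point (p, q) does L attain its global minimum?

L(p,q) separates as A(p) + B(q) − 6, so its minimum is min A + min B − 6.
A'(p) = 12p(p - 3)(p - 2) vanishes at p ∈ {0, 2, 3}; B'(q) = 6q - 6 vanishes at q ∈ {1}.
Local minima of A (where A''>0): A(0)=0, A(3)=27. Local minima of B: B(1)=-3.
So the global minimum of L is A(0) + B(1) − 6 = 0 − 3 − 6 = -9, attained at (0, 1).

(0, 1)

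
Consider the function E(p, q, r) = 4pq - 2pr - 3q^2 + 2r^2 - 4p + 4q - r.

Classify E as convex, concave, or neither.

E is quadratic, so its Hessian is the constant matrix H = [[0, 4, -2], [4, -6, 0], [-2, 0, 4]].
Leading principal minors: 0, -16, -40.
Neither pattern holds ⇒ H is indefinite ⇒ neither convex nor concave.

neither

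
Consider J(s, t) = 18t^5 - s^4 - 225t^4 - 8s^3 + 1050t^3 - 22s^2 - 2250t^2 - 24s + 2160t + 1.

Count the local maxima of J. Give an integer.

J separates as a function of s plus a function of t, so ∇J=0 decouples.
∂J/∂s = -4(s + 1)(s + 2)(s + 3) = 0 at s ∈ {-3, -2, -1}; ∂J/∂t = 90(t - 4)(t - 3)(t - 2)(t - 1) = 0 at t ∈ {1, 2, 3, 4}.
The Hessian is diagonal: diag(J_ss, J_tt). Second derivatives: J_ss(-3)=-8, J_ss(-2)=4, J_ss(-1)=-8; J_tt(1)=-540, J_tt(2)=180, J_tt(3)=-180, J_tt(4)=540.
Local maxima occur where both diagonal entries negative: (-3, 1), (-3, 3), (-1, 1), (-1, 3). Count: 4.

4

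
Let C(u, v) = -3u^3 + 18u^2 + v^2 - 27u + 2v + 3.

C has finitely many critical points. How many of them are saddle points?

C separates as a function of u plus a function of v, so ∇C=0 decouples.
∂C/∂u = -9(u - 3)(u - 1) = 0 at u ∈ {1, 3}; ∂C/∂v = 2(v + 1) = 0 at v ∈ {-1}.
The Hessian is diagonal: diag(C_uu, C_vv). Second derivatives: C_uu(1)=18, C_uu(3)=-18; C_vv(-1)=2.
Saddle points occur where the two diagonal entries have opposite signs: (3, -1). Count: 1.

1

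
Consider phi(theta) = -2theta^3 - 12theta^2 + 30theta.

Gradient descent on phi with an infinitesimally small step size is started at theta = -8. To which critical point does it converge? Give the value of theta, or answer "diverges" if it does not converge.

phi'(theta) = -6(theta - 1)(theta + 5), so phi'(-8) = -162.
Gradient descent moves in the -phi' direction, i.e. theta is increasing.
The nearest critical point in that direction is theta = -5, where phi'' = 36 > 0 (a local minimum). The iterate converges there.

-5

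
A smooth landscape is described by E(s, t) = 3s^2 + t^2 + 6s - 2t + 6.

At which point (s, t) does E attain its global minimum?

E(s,t) separates as P(s) + Q(t) + 6, so its minimum is min P + min Q + 6.
P'(s) = 6s + 6 vanishes at s ∈ {-1}; Q'(t) = 2(t - 1) vanishes at t ∈ {1}.
Local minima of P (where P''>0): P(-1)=-3. Local minima of Q: Q(1)=-1.
So the global minimum of E is P(-1) + Q(1) + 6 = -3 − 1 + 6 = 2, attained at (-1, 1).

(-1, 1)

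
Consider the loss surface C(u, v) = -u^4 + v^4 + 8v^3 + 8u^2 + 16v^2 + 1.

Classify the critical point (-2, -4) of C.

saddle point

The mixed partial ∂²C/∂u∂v is 0, so the Hessian at any point is diag(C_uu, C_vv) = diag(4(-3u^2 + 4), 4(3v^2 + 12v + 8)).
At (-2, -4): H = diag(-32, 32).
The eigenvalues have opposite signs, so H is indefinite: a saddle point.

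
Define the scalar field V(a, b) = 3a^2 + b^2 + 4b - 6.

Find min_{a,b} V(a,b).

V(a,b) separates as P(a) + Q(b) − 6, so its minimum is min P + min Q − 6.
P'(a) = 6a vanishes at a ∈ {0}; Q'(b) = 2b + 4 vanishes at b ∈ {-2}.
Local minima of P (where P''>0): P(0)=0. Local minima of Q: Q(-2)=-4.
So the global minimum of V is P(0) + Q(-2) − 6 = 0 − 4 − 6 = -10, attained at (0, -2).

-10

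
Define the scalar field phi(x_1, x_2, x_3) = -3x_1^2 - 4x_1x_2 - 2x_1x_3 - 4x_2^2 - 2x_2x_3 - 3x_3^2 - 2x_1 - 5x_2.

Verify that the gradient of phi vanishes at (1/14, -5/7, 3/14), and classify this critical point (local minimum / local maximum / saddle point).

local maximum

∇phi = (-6x_1 - 4x_2 - 2x_3 - 2, -4x_1 - 8x_2 - 2x_3 - 5, -2x_1 - 2x_2 - 6x_3); substituting (1/14, -5/7, 3/14) gives ∇phi = (0, 0, 0), so (1/14, -5/7, 3/14) is indeed a critical point.
The Hessian is constant: H = [[-6, -4, -2], [-4, -8, -2], [-2, -2, -6]].
Leading principal minors: Δ₁ = -6, Δ₂ = 32, Δ₃ = -168.
The minors alternate sign starting negative (−, +, −), so H is negative definite: a local maximum.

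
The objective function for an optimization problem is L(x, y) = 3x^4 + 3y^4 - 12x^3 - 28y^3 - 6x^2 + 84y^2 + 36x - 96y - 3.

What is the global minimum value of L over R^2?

L(x,y) separates as P(x) + Q(y) − 3, so its minimum is min P + min Q − 3.
P'(x) = 12(x - 3)(x - 1)(x + 1) vanishes at x ∈ {-1, 1, 3}; Q'(y) = 12(y - 4)(y - 2)(y - 1) vanishes at y ∈ {1, 2, 4}.
Local minima of P (where P''>0): P(-1)=-27, P(3)=-27. Local minima of Q: Q(1)=-37, Q(4)=-64.
So the global minimum of L is P(-1) + Q(4) − 3 = -27 − 64 − 3 = -94, attained at (-1, 4).

-94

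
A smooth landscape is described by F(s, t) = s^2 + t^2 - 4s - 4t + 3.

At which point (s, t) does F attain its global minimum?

(2, 2)

F(s,t) separates as P(s) + Q(t) + 3, so its minimum is min P + min Q + 3.
P'(s) = 2s - 4 vanishes at s ∈ {2}; Q'(t) = 2(t - 2) vanishes at t ∈ {2}.
Local minima of P (where P''>0): P(2)=-4. Local minima of Q: Q(2)=-4.
So the global minimum of F is P(2) + Q(2) + 3 = -4 − 4 + 3 = -5, attained at (2, 2).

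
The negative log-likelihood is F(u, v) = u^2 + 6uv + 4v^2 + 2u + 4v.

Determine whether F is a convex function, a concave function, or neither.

neither

F is quadratic, so its Hessian is the constant matrix H = [[2, 6], [6, 8]].
det(H) = -20, tr(H) = 10.
det(H) < 0, so H is indefinite: neither convex nor concave.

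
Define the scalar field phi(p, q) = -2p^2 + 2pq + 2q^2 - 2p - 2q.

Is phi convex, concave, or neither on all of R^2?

neither

phi is quadratic, so its Hessian is the constant matrix H = [[-4, 2], [2, 4]].
det(H) = -20, tr(H) = 0.
det(H) < 0, so H is indefinite: neither convex nor concave.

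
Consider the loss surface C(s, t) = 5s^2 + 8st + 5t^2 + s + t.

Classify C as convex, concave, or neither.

convex

C is quadratic, so its Hessian is the constant matrix H = [[10, 8], [8, 10]].
det(H) = 36, tr(H) = 20.
det(H) > 0 and tr(H) > 0, so H is positive definite everywhere: convex.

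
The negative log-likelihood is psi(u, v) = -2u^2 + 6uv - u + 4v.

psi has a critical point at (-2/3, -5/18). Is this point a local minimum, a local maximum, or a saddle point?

The Hessian of psi is constant: H = [[-4, 6], [6, 0]].
det(H) = (-4)·0 − 6² = -36.
Since det(H) < 0, H is indefinite and the critical point is a saddle point.

saddle point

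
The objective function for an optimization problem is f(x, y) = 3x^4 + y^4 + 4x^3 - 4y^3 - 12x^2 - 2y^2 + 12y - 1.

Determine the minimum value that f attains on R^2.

-42

f(x,y) separates as P(x) + Q(y) − 1, so its minimum is min P + min Q − 1.
P'(x) = 12x(x - 1)(x + 2) vanishes at x ∈ {-2, 0, 1}; Q'(y) = 4(y - 3)(y - 1)(y + 1) vanishes at y ∈ {-1, 1, 3}.
Local minima of P (where P''>0): P(-2)=-32, P(1)=-5. Local minima of Q: Q(-1)=-9, Q(3)=-9.
So the global minimum of f is P(-2) + Q(-1) − 1 = -32 − 9 − 1 = -42, attained at (-2, -1).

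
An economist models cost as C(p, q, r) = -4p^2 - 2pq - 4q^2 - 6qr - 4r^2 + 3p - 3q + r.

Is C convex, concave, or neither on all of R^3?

concave

C is quadratic, so its Hessian is the constant matrix H = [[-8, -2, 0], [-2, -8, -6], [0, -6, -8]].
Leading principal minors: -8, 60, -192.
Signs alternate −, +, − ⇒ H ≺ 0 ⇒ concave.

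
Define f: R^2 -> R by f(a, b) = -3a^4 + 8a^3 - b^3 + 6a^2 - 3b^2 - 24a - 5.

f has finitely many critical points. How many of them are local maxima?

2

f separates as a function of a plus a function of b, so ∇f=0 decouples.
∂f/∂a = -12(a - 2)(a - 1)(a + 1) = 0 at a ∈ {-1, 1, 2}; ∂f/∂b = -3b(b + 2) = 0 at b ∈ {-2, 0}.
The Hessian is diagonal: diag(f_aa, f_bb). Second derivatives: f_aa(-1)=-72, f_aa(1)=24, f_aa(2)=-36; f_bb(-2)=6, f_bb(0)=-6.
Local maxima occur where both diagonal entries negative: (-1, 0), (2, 0). Count: 2.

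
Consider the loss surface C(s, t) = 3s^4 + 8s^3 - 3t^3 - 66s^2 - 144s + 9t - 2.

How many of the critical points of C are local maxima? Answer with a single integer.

C separates as a function of s plus a function of t, so ∇C=0 decouples.
∂C/∂s = 12(s - 3)(s + 1)(s + 4) = 0 at s ∈ {-4, -1, 3}; ∂C/∂t = -9(t - 1)(t + 1) = 0 at t ∈ {-1, 1}.
The Hessian is diagonal: diag(C_ss, C_tt). Second derivatives: C_ss(-4)=252, C_ss(-1)=-144, C_ss(3)=336; C_tt(-1)=18, C_tt(1)=-18.
Local maxima occur where both diagonal entries negative: (-1, 1). Count: 1.

1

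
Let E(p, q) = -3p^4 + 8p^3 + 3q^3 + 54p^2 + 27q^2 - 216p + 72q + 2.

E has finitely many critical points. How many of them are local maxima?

E separates as a function of p plus a function of q, so ∇E=0 decouples.
∂E/∂p = -12(p - 3)(p - 2)(p + 3) = 0 at p ∈ {-3, 2, 3}; ∂E/∂q = 9(q + 2)(q + 4) = 0 at q ∈ {-4, -2}.
The Hessian is diagonal: diag(E_pp, E_qq). Second derivatives: E_pp(-3)=-360, E_pp(2)=60, E_pp(3)=-72; E_qq(-4)=-18, E_qq(-2)=18.
Local maxima occur where both diagonal entries negative: (-3, -4), (3, -4). Count: 2.

2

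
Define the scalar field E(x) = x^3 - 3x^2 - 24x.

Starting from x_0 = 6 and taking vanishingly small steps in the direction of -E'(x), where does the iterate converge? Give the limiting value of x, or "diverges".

4

E'(x) = 3(x - 4)(x + 2), so E'(6) = 48.
Gradient descent moves in the -E' direction, i.e. x is decreasing.
The nearest critical point in that direction is x = 4, where E'' = 18 > 0 (a local minimum). The iterate converges there.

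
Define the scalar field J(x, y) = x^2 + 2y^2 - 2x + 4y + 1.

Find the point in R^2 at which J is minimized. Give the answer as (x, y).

J(x,y) separates as P(x) + Q(y) + 1, so its minimum is min P + min Q + 1.
P'(x) = 2x - 2 vanishes at x ∈ {1}; Q'(y) = 4y + 4 vanishes at y ∈ {-1}.
Local minima of P (where P''>0): P(1)=-1. Local minima of Q: Q(-1)=-2.
So the global minimum of J is P(1) + Q(-1) + 1 = -1 − 2 + 1 = -2, attained at (1, -1).

(1, -1)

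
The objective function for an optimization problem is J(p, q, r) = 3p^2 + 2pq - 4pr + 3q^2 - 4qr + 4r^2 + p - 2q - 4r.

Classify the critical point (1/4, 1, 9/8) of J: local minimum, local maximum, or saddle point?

The Hessian is constant: H = [[6, 2, -4], [2, 6, -4], [-4, -4, 8]].
Leading principal minors: Δ₁ = 6, Δ₂ = 32, Δ₃ = 128.
All leading minors are positive, so H is positive definite: a local minimum.

local minimum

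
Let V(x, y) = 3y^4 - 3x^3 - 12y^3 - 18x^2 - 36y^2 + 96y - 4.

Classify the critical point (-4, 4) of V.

The mixed partial ∂²V/∂x∂y is 0, so the Hessian at any point is diag(V_xx, V_yy) = diag(-18(x + 2), 36(y^2 - 2y - 2)).
At (-4, 4): H = diag(36, 216).
Both eigenvalues are positive, so H is positive definite: a local minimum.

local minimum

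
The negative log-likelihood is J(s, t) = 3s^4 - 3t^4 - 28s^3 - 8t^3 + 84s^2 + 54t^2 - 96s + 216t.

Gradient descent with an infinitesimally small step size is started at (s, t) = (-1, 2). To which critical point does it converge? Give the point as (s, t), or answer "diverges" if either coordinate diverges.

(1, -2)

J is separable, so gradient descent decouples: s follows -∂J/∂s, t follows -∂J/∂t.
∂J/∂s = 12(s - 4)(s - 2)(s - 1); at s=-1 this is -360, so s increases.
∂J/∂t = -12(t - 3)(t + 2)(t + 3); at t=2 this is 240, so t decreases.
s converges to its nearest critical value 1 (a local min of the s-part); t converges to -2. The iterate converges to (1, -2).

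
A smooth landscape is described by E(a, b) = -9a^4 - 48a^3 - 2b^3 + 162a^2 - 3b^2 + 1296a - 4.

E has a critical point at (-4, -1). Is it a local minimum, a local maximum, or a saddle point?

saddle point

The mixed partial ∂²E/∂a∂b is 0, so the Hessian at any point is diag(E_aa, E_bb) = diag(36(-3a^2 - 8a + 9), -6(2b + 1)).
At (-4, -1): H = diag(-252, 6).
The eigenvalues have opposite signs, so H is indefinite: a saddle point.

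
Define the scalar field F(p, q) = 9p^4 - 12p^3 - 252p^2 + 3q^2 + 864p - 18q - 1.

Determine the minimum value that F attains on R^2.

-4444

F(p,q) separates as A(p) + B(q) − 1, so its minimum is min A + min B − 1.
A'(p) = 36(p - 3)(p - 2)(p + 4) vanishes at p ∈ {-4, 2, 3}; B'(q) = 6q - 18 vanishes at q ∈ {3}.
Local minima of A (where A''>0): A(-4)=-4416, A(3)=729. Local minima of B: B(3)=-27.
So the global minimum of F is A(-4) + B(3) − 1 = -4416 − 27 − 1 = -4444, attained at (-4, 3).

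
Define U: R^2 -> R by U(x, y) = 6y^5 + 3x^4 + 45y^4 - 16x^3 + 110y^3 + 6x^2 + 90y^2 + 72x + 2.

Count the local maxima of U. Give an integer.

2

U separates as a function of x plus a function of y, so ∇U=0 decouples.
∂U/∂x = 12(x - 3)(x - 2)(x + 1) = 0 at x ∈ {-1, 2, 3}; ∂U/∂y = 30y(y + 1)(y + 2)(y + 3) = 0 at y ∈ {-3, -2, -1, 0}.
The Hessian is diagonal: diag(U_xx, U_yy). Second derivatives: U_xx(-1)=144, U_xx(2)=-36, U_xx(3)=48; U_yy(-3)=-180, U_yy(-2)=60, U_yy(-1)=-60, U_yy(0)=180.
Local maxima occur where both diagonal entries negative: (2, -3), (2, -1). Count: 2.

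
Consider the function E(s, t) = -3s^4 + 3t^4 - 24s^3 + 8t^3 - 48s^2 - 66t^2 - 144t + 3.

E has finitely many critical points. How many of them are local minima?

2

E separates as a function of s plus a function of t, so ∇E=0 decouples.
∂E/∂s = -12s(s + 2)(s + 4) = 0 at s ∈ {-4, -2, 0}; ∂E/∂t = 12(t - 3)(t + 1)(t + 4) = 0 at t ∈ {-4, -1, 3}.
The Hessian is diagonal: diag(E_ss, E_tt). Second derivatives: E_ss(-4)=-96, E_ss(-2)=48, E_ss(0)=-96; E_tt(-4)=252, E_tt(-1)=-144, E_tt(3)=336.
Local minima occur where both diagonal entries positive: (-2, -4), (-2, 3). Count: 2.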